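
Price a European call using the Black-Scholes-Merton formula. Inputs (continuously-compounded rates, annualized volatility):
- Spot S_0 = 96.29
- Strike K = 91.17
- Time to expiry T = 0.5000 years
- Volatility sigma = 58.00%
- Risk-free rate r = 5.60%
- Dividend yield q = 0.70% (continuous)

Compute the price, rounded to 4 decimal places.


Answer: Price = 18.9217

Derivation:
d1 = (ln(S/K) + (r - q + 0.5*sigma^2) * T) / (sigma * sqrt(T)) = 0.39802450
d2 = d1 - sigma * sqrt(T) = -0.01209744
exp(-rT) = 0.97238837; exp(-qT) = 0.99650612
C = S_0 * exp(-qT) * N(d1) - K * exp(-rT) * N(d2)
N(d1) = 0.65469394; N(d2) = 0.49517394
C = 96.2900 * 0.99650612 * 0.65469394 - 91.1700 * 0.97238837 * 0.49517394 = 18.9217


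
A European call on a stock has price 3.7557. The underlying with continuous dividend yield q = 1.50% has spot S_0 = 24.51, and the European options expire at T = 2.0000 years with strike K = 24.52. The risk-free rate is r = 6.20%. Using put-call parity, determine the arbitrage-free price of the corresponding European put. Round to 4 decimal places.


Answer: Put price = 1.6306

Derivation:
Put-call parity: C - P = S_0 * exp(-qT) - K * exp(-rT).
S_0 * exp(-qT) = 24.5100 * 0.97044553 = 23.78562003
K * exp(-rT) = 24.5200 * 0.88337984 = 21.66047370
P = C - S*exp(-qT) + K*exp(-rT)
P = 3.7557 - 23.78562003 + 21.66047370 = 1.6306


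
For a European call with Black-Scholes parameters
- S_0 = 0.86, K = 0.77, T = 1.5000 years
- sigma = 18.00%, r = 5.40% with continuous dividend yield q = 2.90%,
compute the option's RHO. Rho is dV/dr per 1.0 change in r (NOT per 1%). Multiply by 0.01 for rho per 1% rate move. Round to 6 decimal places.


Answer: Rho = 0.759126

Derivation:
d1 = 0.7817586178; d2 = 0.5613045409
phi(d1) = 0.2939011474; exp(-qT) = 0.9574325541; exp(-rT) = 0.9221936914
N(d2) = 0.7127050267
Rho = K*T*exp(-rT)*N(d2) = 0.7700 * 1.5000 * 0.9221936914 * 0.7127050267 = 0.759126


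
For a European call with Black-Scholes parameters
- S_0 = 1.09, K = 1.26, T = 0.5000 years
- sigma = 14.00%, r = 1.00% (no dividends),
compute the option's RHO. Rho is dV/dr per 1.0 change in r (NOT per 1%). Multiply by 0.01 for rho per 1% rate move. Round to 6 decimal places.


Answer: Rho = 0.044963

Derivation:
d1 = -1.3640496367; d2 = -1.4630445861
phi(d1) = 0.1573544714; exp(-qT) = 1.0000000000; exp(-rT) = 0.9950124792
N(d2) = 0.0717275896
Rho = K*T*exp(-rT)*N(d2) = 1.2600 * 0.5000 * 0.9950124792 * 0.0717275896 = 0.044963


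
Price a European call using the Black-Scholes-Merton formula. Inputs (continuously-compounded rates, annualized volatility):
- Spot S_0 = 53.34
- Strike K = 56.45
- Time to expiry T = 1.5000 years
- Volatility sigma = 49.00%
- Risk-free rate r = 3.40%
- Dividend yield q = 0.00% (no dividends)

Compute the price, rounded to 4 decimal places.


Answer: Price = 12.4660

Derivation:
d1 = (ln(S/K) + (r - q + 0.5*sigma^2) * T) / (sigma * sqrt(T)) = 0.29061651
d2 = d1 - sigma * sqrt(T) = -0.30950848
exp(-rT) = 0.95027867; exp(-qT) = 1.00000000
C = S_0 * exp(-qT) * N(d1) - K * exp(-rT) * N(d2)
N(d1) = 0.61432768; N(d2) = 0.37846738
C = 53.3400 * 1.00000000 * 0.61432768 - 56.4500 * 0.95027867 * 0.37846738 = 12.4660


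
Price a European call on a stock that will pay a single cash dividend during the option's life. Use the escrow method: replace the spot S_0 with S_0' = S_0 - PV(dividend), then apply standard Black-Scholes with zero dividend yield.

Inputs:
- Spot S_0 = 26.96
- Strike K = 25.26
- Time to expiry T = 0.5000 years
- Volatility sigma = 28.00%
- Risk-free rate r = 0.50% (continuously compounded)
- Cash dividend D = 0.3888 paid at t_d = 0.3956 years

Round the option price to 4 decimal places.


Answer: Price = 2.8015

Derivation:
PV(D) = D * exp(-r * t_d) = 0.3888 * 0.99802395 = 0.38803171
S_0' = S_0 - PV(D) = 26.9600 - 0.38803171 = 26.57196829
d1 = (ln(S_0'/K) + (r + sigma^2/2)*T) / (sigma*sqrt(T)) = 0.36736581
d2 = d1 - sigma*sqrt(T) = 0.16937591
exp(-rT) = 0.99750312
N(d1) = 0.64332691; N(d2) = 0.56724951
C = S_0' * N(d1) - K * exp(-rT) * N(d2) = 26.57196829 * 0.64332691 - 25.2600 * 0.99750312 * 0.56724951 = 2.8015


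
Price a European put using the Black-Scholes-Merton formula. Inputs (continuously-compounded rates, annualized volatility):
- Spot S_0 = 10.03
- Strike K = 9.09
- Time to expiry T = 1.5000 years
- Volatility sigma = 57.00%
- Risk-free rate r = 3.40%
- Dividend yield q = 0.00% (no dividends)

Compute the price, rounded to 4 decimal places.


Answer: Price = 1.9074

Derivation:
d1 = (ln(S/K) + (r - q + 0.5*sigma^2) * T) / (sigma * sqrt(T)) = 0.56306850
d2 = d1 - sigma * sqrt(T) = -0.13503608
exp(-rT) = 0.95027867; exp(-qT) = 1.00000000
P = K * exp(-rT) * N(-d2) - S_0 * exp(-qT) * N(-d1)
N(-d1) = 0.28669412; N(-d2) = 0.55370833
P = 9.0900 * 0.95027867 * 0.55370833 - 10.0300 * 1.00000000 * 0.28669412 = 1.9074


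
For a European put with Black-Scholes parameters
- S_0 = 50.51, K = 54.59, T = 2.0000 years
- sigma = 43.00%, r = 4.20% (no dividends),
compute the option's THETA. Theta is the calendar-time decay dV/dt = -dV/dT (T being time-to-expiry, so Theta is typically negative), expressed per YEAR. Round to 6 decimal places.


d1 = 0.3144497618; d2 = -0.2936620700
phi(d1) = 0.3796984630; exp(-qT) = 1.0000000000; exp(-rT) = 0.9194312561
Theta = -S*exp(-qT)*phi(d1)*sigma/(2*sqrt(T)) + r*K*exp(-rT)*N(-d2) - q*S*exp(-qT)*N(-d1)
N(-d1) = 0.3765897334; N(-d2) = 0.6154919296; sqrt(T) = 1.4142135624
Term 1 = -50.5100 * 1.0000000000 * 0.3796984630 * 0.4300 / (2 * 1.4142135624) = -2.9156787372
Term 2 = 0.0420 * 54.5900 * 0.9194312561 * 0.6154919296 = 1.2974899751
Term 3 = 0 (no dividend yield, q = 0)
Theta = -2.9156787372 + (1.2974899751) + (0.0000000000) = -1.618189

Answer: Theta = -1.618189


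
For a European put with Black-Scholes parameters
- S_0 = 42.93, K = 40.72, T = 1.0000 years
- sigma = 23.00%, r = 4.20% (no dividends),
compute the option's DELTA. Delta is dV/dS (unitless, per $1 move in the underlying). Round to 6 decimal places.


d1 = 0.5273978695; d2 = 0.2973978695
phi(d1) = 0.3471449754; exp(-qT) = 1.0000000000; exp(-rT) = 0.9588697806
N(-d1) = 0.2989586613
Delta = -exp(-qT) * N(-d1) = -1.0000000000 * 0.2989586613 = -0.298959

Answer: Delta = -0.298959


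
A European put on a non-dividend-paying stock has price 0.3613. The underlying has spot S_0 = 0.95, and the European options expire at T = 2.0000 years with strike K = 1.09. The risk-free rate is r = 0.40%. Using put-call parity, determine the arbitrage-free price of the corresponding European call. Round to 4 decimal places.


Answer: Call price = 0.2300

Derivation:
Put-call parity: C - P = S_0 * exp(-qT) - K * exp(-rT).
S_0 * exp(-qT) = 0.9500 * 1.00000000 = 0.95000000
K * exp(-rT) = 1.0900 * 0.99203191 = 1.08131479
C = P + S*exp(-qT) - K*exp(-rT)
C = 0.3613 + 0.95000000 - 1.08131479 = 0.2300


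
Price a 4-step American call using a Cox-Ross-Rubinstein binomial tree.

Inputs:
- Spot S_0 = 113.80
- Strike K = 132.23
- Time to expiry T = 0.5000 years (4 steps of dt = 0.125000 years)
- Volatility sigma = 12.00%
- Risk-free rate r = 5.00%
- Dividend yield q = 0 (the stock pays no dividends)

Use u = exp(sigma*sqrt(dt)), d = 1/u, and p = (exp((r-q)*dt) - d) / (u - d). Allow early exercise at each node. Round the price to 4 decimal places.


dt = T/N = 0.125000
u = exp(sigma*sqrt(dt)) = 1.043339; d = 1/u = 0.958461
p = (exp((r-q)*dt) - d) / (u - d) = 0.563260
Discount per step: exp(-r*dt) = 0.993769
Stock lattice S(k, i) with i counting down-moves:
  k=0: S(0,0) = 113.8000
  k=1: S(1,0) = 118.7320; S(1,1) = 109.0729
  k=2: S(2,0) = 123.8778; S(2,1) = 113.8000; S(2,2) = 104.5421
  k=3: S(3,0) = 129.2465; S(3,1) = 118.7320; S(3,2) = 109.0729; S(3,3) = 100.1995
  k=4: S(4,0) = 134.8480; S(4,1) = 123.8778; S(4,2) = 113.8000; S(4,3) = 104.5421; S(4,4) = 96.0373
Terminal payoffs V(N, i) = max(S_T - K, 0):
  V(4,0) = 2.617991; V(4,1) = 0.000000; V(4,2) = 0.000000; V(4,3) = 0.000000; V(4,4) = 0.000000
Backward induction: V(k, i) = exp(-r*dt) * [p * V(k+1, i) + (1-p) * V(k+1, i+1)]; then take max(V_cont, immediate exercise) for American.
  V(3,0) = exp(-r*dt) * [p*2.617991 + (1-p)*0.000000] = 1.465423; exercise = 0.000000; V(3,0) = max -> 1.465423
  V(3,1) = exp(-r*dt) * [p*0.000000 + (1-p)*0.000000] = 0.000000; exercise = 0.000000; V(3,1) = max -> 0.000000
  V(3,2) = exp(-r*dt) * [p*0.000000 + (1-p)*0.000000] = 0.000000; exercise = 0.000000; V(3,2) = max -> 0.000000
  V(3,3) = exp(-r*dt) * [p*0.000000 + (1-p)*0.000000] = 0.000000; exercise = 0.000000; V(3,3) = max -> 0.000000
  V(2,0) = exp(-r*dt) * [p*1.465423 + (1-p)*0.000000] = 0.820272; exercise = 0.000000; V(2,0) = max -> 0.820272
  V(2,1) = exp(-r*dt) * [p*0.000000 + (1-p)*0.000000] = 0.000000; exercise = 0.000000; V(2,1) = max -> 0.000000
  V(2,2) = exp(-r*dt) * [p*0.000000 + (1-p)*0.000000] = 0.000000; exercise = 0.000000; V(2,2) = max -> 0.000000
  V(1,0) = exp(-r*dt) * [p*0.820272 + (1-p)*0.000000] = 0.459148; exercise = 0.000000; V(1,0) = max -> 0.459148
  V(1,1) = exp(-r*dt) * [p*0.000000 + (1-p)*0.000000] = 0.000000; exercise = 0.000000; V(1,1) = max -> 0.000000
  V(0,0) = exp(-r*dt) * [p*0.459148 + (1-p)*0.000000] = 0.257009; exercise = 0.000000; V(0,0) = max -> 0.257009

Answer: Price = V(0,0) = 0.2570


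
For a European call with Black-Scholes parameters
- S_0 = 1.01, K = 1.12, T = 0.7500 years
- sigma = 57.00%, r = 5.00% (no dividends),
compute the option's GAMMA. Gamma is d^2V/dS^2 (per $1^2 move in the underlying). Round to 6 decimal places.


Answer: Gamma = 0.795047

Derivation:
d1 = 0.1133615009; d2 = -0.3802729793
phi(d1) = 0.3963871285; exp(-qT) = 1.0000000000; exp(-rT) = 0.9631944177
Gamma = exp(-qT) * phi(d1) / (S * sigma * sqrt(T)) = 1.0000000000 * 0.3963871285 / (1.0100 * 0.5700 * 0.8660254038) = 0.795047


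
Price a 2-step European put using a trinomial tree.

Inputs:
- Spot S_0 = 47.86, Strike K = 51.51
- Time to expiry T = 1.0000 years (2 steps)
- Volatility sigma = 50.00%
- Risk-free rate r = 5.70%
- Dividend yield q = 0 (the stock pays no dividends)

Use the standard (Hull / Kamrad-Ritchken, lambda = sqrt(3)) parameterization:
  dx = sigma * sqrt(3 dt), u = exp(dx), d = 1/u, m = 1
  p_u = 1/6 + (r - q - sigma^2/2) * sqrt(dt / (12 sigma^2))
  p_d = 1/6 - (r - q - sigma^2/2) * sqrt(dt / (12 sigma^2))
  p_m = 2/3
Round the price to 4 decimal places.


dt = T/N = 0.500000; dx = sigma*sqrt(3*dt) = 0.612372
u = exp(dx) = 1.844803; d = 1/u = 0.542063
p_u = 0.138906, p_m = 0.666667, p_d = 0.194428
Discount per step: exp(-r*dt) = 0.971902
Stock lattice S(k, j) with j the centered position index:
  k=0: S(0,+0) = 47.8600
  k=1: S(1,-1) = 25.9432; S(1,+0) = 47.8600; S(1,+1) = 88.2923
  k=2: S(2,-2) = 14.0628; S(2,-1) = 25.9432; S(2,+0) = 47.8600; S(2,+1) = 88.2923; S(2,+2) = 162.8818
Terminal payoffs V(N, j) = max(K - S_T, 0):
  V(2,-2) = 37.447169; V(2,-1) = 25.566849; V(2,+0) = 3.650000; V(2,+1) = 0.000000; V(2,+2) = 0.000000
Backward induction: V(k, j) = exp(-r*dt) * [p_u * V(k+1, j+1) + p_m * V(k+1, j) + p_d * V(k+1, j-1)]
  V(1,-1) = exp(-r*dt) * [p_u*3.650000 + p_m*25.566849 + p_d*37.447169] = 24.134602
  V(1,+0) = exp(-r*dt) * [p_u*0.000000 + p_m*3.650000 + p_d*25.566849] = 7.196191
  V(1,+1) = exp(-r*dt) * [p_u*0.000000 + p_m*0.000000 + p_d*3.650000] = 0.689721
  V(0,+0) = exp(-r*dt) * [p_u*0.689721 + p_m*7.196191 + p_d*24.134602] = 9.316362

Answer: Price = V(0,0) = 9.3164


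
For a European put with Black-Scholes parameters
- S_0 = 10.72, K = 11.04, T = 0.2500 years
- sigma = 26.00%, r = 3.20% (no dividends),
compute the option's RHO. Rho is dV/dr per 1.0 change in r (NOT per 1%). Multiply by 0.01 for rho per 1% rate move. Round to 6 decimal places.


Answer: Rho = -1.617742

Derivation:
d1 = -0.0997221939; d2 = -0.2297221939
phi(d1) = 0.3969635599; exp(-qT) = 1.0000000000; exp(-rT) = 0.9920319148
N(-d2) = 0.5908461761
Rho = -K*T*exp(-rT)*N(-d2) = -11.0400 * 0.2500 * 0.9920319148 * 0.5908461761 = -1.617742


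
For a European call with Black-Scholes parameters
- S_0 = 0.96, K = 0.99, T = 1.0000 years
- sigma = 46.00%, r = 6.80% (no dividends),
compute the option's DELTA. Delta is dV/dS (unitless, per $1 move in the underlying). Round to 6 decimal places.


d1 = 0.3109311768; d2 = -0.1490688232
phi(d1) = 0.3801164478; exp(-qT) = 1.0000000000; exp(-rT) = 0.9342604736
N(d1) = 0.6220735286
Delta = exp(-qT) * N(d1) = 1.0000000000 * 0.6220735286 = 0.622074

Answer: Delta = 0.622074


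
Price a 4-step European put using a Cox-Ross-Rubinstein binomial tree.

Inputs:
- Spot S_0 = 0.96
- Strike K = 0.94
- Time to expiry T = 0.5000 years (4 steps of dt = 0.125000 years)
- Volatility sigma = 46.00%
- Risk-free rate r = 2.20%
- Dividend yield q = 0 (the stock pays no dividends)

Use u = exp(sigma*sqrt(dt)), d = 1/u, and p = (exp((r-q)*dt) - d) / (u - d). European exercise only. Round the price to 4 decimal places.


dt = T/N = 0.125000
u = exp(sigma*sqrt(dt)) = 1.176607; d = 1/u = 0.849902
p = (exp((r-q)*dt) - d) / (u - d) = 0.467860
Discount per step: exp(-r*dt) = 0.997254
Stock lattice S(k, i) with i counting down-moves:
  k=0: S(0,0) = 0.9600
  k=1: S(1,0) = 1.1295; S(1,1) = 0.8159
  k=2: S(2,0) = 1.3290; S(2,1) = 0.9600; S(2,2) = 0.6934
  k=3: S(3,0) = 1.5637; S(3,1) = 1.1295; S(3,2) = 0.8159; S(3,3) = 0.5894
  k=4: S(4,0) = 1.8399; S(4,1) = 1.3290; S(4,2) = 0.9600; S(4,3) = 0.6934; S(4,4) = 0.5009
Terminal payoffs V(N, i) = max(K - S_T, 0):
  V(4,0) = 0.000000; V(4,1) = 0.000000; V(4,2) = 0.000000; V(4,3) = 0.246560; V(4,4) = 0.439106
Backward induction: V(k, i) = exp(-r*dt) * [p * V(k+1, i) + (1-p) * V(k+1, i+1)].
  V(3,0) = exp(-r*dt) * [p*0.000000 + (1-p)*0.000000] = 0.000000
  V(3,1) = exp(-r*dt) * [p*0.000000 + (1-p)*0.000000] = 0.000000
  V(3,2) = exp(-r*dt) * [p*0.000000 + (1-p)*0.246560] = 0.130844
  V(3,3) = exp(-r*dt) * [p*0.246560 + (1-p)*0.439106] = 0.348063
  V(2,0) = exp(-r*dt) * [p*0.000000 + (1-p)*0.000000] = 0.000000
  V(2,1) = exp(-r*dt) * [p*0.000000 + (1-p)*0.130844] = 0.069436
  V(2,2) = exp(-r*dt) * [p*0.130844 + (1-p)*0.348063] = 0.245758
  V(1,0) = exp(-r*dt) * [p*0.000000 + (1-p)*0.069436] = 0.036848
  V(1,1) = exp(-r*dt) * [p*0.069436 + (1-p)*0.245758] = 0.162816
  V(0,0) = exp(-r*dt) * [p*0.036848 + (1-p)*0.162816] = 0.103596

Answer: Price = V(0,0) = 0.1036


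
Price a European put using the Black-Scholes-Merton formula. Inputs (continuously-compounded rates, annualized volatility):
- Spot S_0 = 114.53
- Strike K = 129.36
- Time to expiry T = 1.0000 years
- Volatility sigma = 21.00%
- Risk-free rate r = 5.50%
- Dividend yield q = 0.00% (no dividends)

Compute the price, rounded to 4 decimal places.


d1 = (ln(S/K) + (r - q + 0.5*sigma^2) * T) / (sigma * sqrt(T)) = -0.21291628
d2 = d1 - sigma * sqrt(T) = -0.42291628
exp(-rT) = 0.94648515; exp(-qT) = 1.00000000
P = K * exp(-rT) * N(-d2) - S_0 * exp(-qT) * N(-d1)
N(-d1) = 0.58430387; N(-d2) = 0.66382183
P = 129.3600 * 0.94648515 * 0.66382183 - 114.5300 * 1.00000000 * 0.58430387 = 14.3562

Answer: Price = 14.3562


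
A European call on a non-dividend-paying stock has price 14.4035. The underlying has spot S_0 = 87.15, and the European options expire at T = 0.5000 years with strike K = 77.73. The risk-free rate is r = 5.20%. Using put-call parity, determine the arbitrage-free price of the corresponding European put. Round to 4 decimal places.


Answer: Put price = 2.9886

Derivation:
Put-call parity: C - P = S_0 * exp(-qT) - K * exp(-rT).
S_0 * exp(-qT) = 87.1500 * 1.00000000 = 87.15000000
K * exp(-rT) = 77.7300 * 0.97433509 = 75.73506652
P = C - S*exp(-qT) + K*exp(-rT)
P = 14.4035 - 87.15000000 + 75.73506652 = 2.9886


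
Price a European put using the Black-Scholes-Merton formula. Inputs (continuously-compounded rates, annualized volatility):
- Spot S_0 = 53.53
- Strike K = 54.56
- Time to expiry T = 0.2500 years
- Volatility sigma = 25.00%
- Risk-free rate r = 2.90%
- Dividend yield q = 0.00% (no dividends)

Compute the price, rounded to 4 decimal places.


d1 = (ln(S/K) + (r - q + 0.5*sigma^2) * T) / (sigma * sqrt(T)) = -0.03197015
d2 = d1 - sigma * sqrt(T) = -0.15697015
exp(-rT) = 0.99277622; exp(-qT) = 1.00000000
P = K * exp(-rT) * N(-d2) - S_0 * exp(-qT) * N(-d1)
N(-d1) = 0.51275207; N(-d2) = 0.56236581
P = 54.5600 * 0.99277622 * 0.56236581 - 53.5300 * 1.00000000 * 0.51275207 = 3.0134

Answer: Price = 3.0134


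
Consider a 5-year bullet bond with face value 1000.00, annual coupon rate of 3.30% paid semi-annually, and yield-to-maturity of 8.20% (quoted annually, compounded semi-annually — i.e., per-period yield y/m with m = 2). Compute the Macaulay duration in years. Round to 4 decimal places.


Answer: Macaulay duration = 4.5991 years

Derivation:
Coupon per period c = face * coupon_rate / m = 16.500000
Periods per year m = 2; per-period yield y/m = 0.041000
Number of cashflows N = 10
Cashflows (t years, CF_t, discount factor 1/(1+y/m)^(m*t), PV):
  t = 0.5000: CF_t = 16.500000, DF = 0.960615, PV = 15.850144
  t = 1.0000: CF_t = 16.500000, DF = 0.922781, PV = 15.225883
  t = 1.5000: CF_t = 16.500000, DF = 0.886437, PV = 14.626208
  t = 2.0000: CF_t = 16.500000, DF = 0.851524, PV = 14.050152
  t = 2.5000: CF_t = 16.500000, DF = 0.817987, PV = 13.496784
  t = 3.0000: CF_t = 16.500000, DF = 0.785770, PV = 12.965210
  t = 3.5000: CF_t = 16.500000, DF = 0.754823, PV = 12.454573
  t = 4.0000: CF_t = 16.500000, DF = 0.725094, PV = 11.964047
  t = 4.5000: CF_t = 16.500000, DF = 0.696536, PV = 11.492840
  t = 5.0000: CF_t = 1016.500000, DF = 0.669103, PV = 680.142773
Price P = sum_t PV_t = 802.268615
Macaulay numerator sum_t t * PV_t:
  t * PV_t at t = 0.5000: 7.925072
  t * PV_t at t = 1.0000: 15.225883
  t * PV_t at t = 1.5000: 21.939313
  t * PV_t at t = 2.0000: 28.100304
  t * PV_t at t = 2.5000: 33.741960
  t * PV_t at t = 3.0000: 38.895631
  t * PV_t at t = 3.5000: 43.591005
  t * PV_t at t = 4.0000: 47.856188
  t * PV_t at t = 4.5000: 51.717782
  t * PV_t at t = 5.0000: 3400.713866
Macaulay duration D = (sum_t t * PV_t) / P = 3689.707004 / 802.268615 = 4.599092


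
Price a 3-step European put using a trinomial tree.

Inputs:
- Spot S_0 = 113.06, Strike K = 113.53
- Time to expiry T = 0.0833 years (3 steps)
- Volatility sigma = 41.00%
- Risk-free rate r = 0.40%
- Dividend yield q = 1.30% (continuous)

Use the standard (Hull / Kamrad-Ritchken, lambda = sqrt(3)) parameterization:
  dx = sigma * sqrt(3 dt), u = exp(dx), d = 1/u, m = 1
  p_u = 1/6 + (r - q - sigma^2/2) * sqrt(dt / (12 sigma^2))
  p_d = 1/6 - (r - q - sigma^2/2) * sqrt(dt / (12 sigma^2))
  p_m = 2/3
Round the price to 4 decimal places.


dt = T/N = 0.027767; dx = sigma*sqrt(3*dt) = 0.118333
u = exp(dx) = 1.125619; d = 1/u = 0.888400
p_u = 0.155750, p_m = 0.666667, p_d = 0.177584
Discount per step: exp(-r*dt) = 0.999889
Stock lattice S(k, j) with j the centered position index:
  k=0: S(0,+0) = 113.0600
  k=1: S(1,-1) = 100.4425; S(1,+0) = 113.0600; S(1,+1) = 127.2625
  k=2: S(2,-2) = 89.2331; S(2,-1) = 100.4425; S(2,+0) = 113.0600; S(2,+1) = 127.2625; S(2,+2) = 143.2491
  k=3: S(3,-3) = 79.2747; S(3,-2) = 89.2331; S(3,-1) = 100.4425; S(3,+0) = 113.0600; S(3,+1) = 127.2625; S(3,+2) = 143.2491; S(3,+3) = 161.2439
Terminal payoffs V(N, j) = max(K - S_T, 0):
  V(3,-3) = 34.255282; V(3,-2) = 24.296870; V(3,-1) = 13.087490; V(3,+0) = 0.470000; V(3,+1) = 0.000000; V(3,+2) = 0.000000; V(3,+3) = 0.000000
Backward induction: V(k, j) = exp(-r*dt) * [p_u * V(k+1, j+1) + p_m * V(k+1, j) + p_d * V(k+1, j-1)]
  V(2,-2) = exp(-r*dt) * [p_u*13.087490 + p_m*24.296870 + p_d*34.255282] = 24.316763
  V(2,-1) = exp(-r*dt) * [p_u*0.470000 + p_m*13.087490 + p_d*24.296870] = 13.111467
  V(2,+0) = exp(-r*dt) * [p_u*0.000000 + p_m*0.470000 + p_d*13.087490] = 2.637165
  V(2,+1) = exp(-r*dt) * [p_u*0.000000 + p_m*0.000000 + p_d*0.470000] = 0.083455
  V(2,+2) = exp(-r*dt) * [p_u*0.000000 + p_m*0.000000 + p_d*0.000000] = 0.000000
  V(1,-1) = exp(-r*dt) * [p_u*2.637165 + p_m*13.111467 + p_d*24.316763] = 13.468480
  V(1,+0) = exp(-r*dt) * [p_u*0.083455 + p_m*2.637165 + p_d*13.111467] = 4.099035
  V(1,+1) = exp(-r*dt) * [p_u*0.000000 + p_m*0.083455 + p_d*2.637165] = 0.523896
  V(0,+0) = exp(-r*dt) * [p_u*0.523896 + p_m*4.099035 + p_d*13.468480] = 5.205491

Answer: Price = V(0,0) = 5.2055


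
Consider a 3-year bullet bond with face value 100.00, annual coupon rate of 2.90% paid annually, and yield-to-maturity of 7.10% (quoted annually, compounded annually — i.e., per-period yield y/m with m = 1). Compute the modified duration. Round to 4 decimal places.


Coupon per period c = face * coupon_rate / m = 2.900000
Periods per year m = 1; per-period yield y/m = 0.071000
Number of cashflows N = 3
Cashflows (t years, CF_t, discount factor 1/(1+y/m)^(m*t), PV):
  t = 1.0000: CF_t = 2.900000, DF = 0.933707, PV = 2.707750
  t = 2.0000: CF_t = 2.900000, DF = 0.871808, PV = 2.528244
  t = 3.0000: CF_t = 102.900000, DF = 0.814013, PV = 83.761985
Price P = sum_t PV_t = 88.997979
First compute Macaulay numerator sum_t t * PV_t:
  t * PV_t at t = 1.0000: 2.707750
  t * PV_t at t = 2.0000: 5.056489
  t * PV_t at t = 3.0000: 251.285956
Macaulay duration D = 259.050194 / 88.997979 = 2.910742
Modified duration = D / (1 + y/m) = 2.910742 / (1 + 0.071000) = 2.717780

Answer: Modified duration = 2.7178


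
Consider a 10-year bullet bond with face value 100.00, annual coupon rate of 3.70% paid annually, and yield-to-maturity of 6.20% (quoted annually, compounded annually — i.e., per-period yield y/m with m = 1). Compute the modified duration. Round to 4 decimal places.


Coupon per period c = face * coupon_rate / m = 3.700000
Periods per year m = 1; per-period yield y/m = 0.062000
Number of cashflows N = 10
Cashflows (t years, CF_t, discount factor 1/(1+y/m)^(m*t), PV):
  t = 1.0000: CF_t = 3.700000, DF = 0.941620, PV = 3.483992
  t = 2.0000: CF_t = 3.700000, DF = 0.886647, PV = 3.280596
  t = 3.0000: CF_t = 3.700000, DF = 0.834885, PV = 3.089073
  t = 4.0000: CF_t = 3.700000, DF = 0.786144, PV = 2.908732
  t = 5.0000: CF_t = 3.700000, DF = 0.740248, PV = 2.738919
  t = 6.0000: CF_t = 3.700000, DF = 0.697032, PV = 2.579019
  t = 7.0000: CF_t = 3.700000, DF = 0.656339, PV = 2.428455
  t = 8.0000: CF_t = 3.700000, DF = 0.618022, PV = 2.286681
  t = 9.0000: CF_t = 3.700000, DF = 0.581942, PV = 2.153184
  t = 10.0000: CF_t = 103.700000, DF = 0.547968, PV = 56.824234
Price P = sum_t PV_t = 81.772885
First compute Macaulay numerator sum_t t * PV_t:
  t * PV_t at t = 1.0000: 3.483992
  t * PV_t at t = 2.0000: 6.561191
  t * PV_t at t = 3.0000: 9.267219
  t * PV_t at t = 4.0000: 11.634927
  t * PV_t at t = 5.0000: 13.694593
  t * PV_t at t = 6.0000: 15.474117
  t * PV_t at t = 7.0000: 16.999187
  t * PV_t at t = 8.0000: 18.293448
  t * PV_t at t = 9.0000: 19.378653
  t * PV_t at t = 10.0000: 568.242339
Macaulay duration D = 683.029666 / 81.772885 = 8.352765
Modified duration = D / (1 + y/m) = 8.352765 / (1 + 0.062000) = 7.865127

Answer: Modified duration = 7.8651


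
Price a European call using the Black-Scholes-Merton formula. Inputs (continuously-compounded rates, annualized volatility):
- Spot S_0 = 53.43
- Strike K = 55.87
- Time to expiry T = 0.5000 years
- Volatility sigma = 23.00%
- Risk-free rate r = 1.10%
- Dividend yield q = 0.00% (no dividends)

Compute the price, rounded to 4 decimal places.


d1 = (ln(S/K) + (r - q + 0.5*sigma^2) * T) / (sigma * sqrt(T)) = -0.15943830
d2 = d1 - sigma * sqrt(T) = -0.32207286
exp(-rT) = 0.99451510; exp(-qT) = 1.00000000
C = S_0 * exp(-qT) * N(d1) - K * exp(-rT) * N(d2)
N(d1) = 0.43666178; N(d2) = 0.37369875
C = 53.4300 * 1.00000000 * 0.43666178 - 55.8700 * 0.99451510 * 0.37369875 = 2.5668

Answer: Price = 2.5668


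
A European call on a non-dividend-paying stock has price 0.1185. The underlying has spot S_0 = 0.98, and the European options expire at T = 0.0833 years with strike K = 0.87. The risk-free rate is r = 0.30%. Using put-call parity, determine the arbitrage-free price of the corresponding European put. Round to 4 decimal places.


Answer: Put price = 0.0083

Derivation:
Put-call parity: C - P = S_0 * exp(-qT) - K * exp(-rT).
S_0 * exp(-qT) = 0.9800 * 1.00000000 = 0.98000000
K * exp(-rT) = 0.8700 * 0.99975013 = 0.86978261
P = C - S*exp(-qT) + K*exp(-rT)
P = 0.1185 - 0.98000000 + 0.86978261 = 0.0083


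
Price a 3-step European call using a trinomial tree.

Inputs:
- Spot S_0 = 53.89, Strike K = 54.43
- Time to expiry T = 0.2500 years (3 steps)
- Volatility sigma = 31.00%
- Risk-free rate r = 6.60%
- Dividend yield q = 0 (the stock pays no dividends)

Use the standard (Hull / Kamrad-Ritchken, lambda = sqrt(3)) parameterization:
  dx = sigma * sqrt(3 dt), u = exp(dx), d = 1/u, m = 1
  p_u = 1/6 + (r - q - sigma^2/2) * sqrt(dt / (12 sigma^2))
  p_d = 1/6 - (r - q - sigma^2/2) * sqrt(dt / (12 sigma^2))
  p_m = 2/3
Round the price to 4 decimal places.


dt = T/N = 0.083333; dx = sigma*sqrt(3*dt) = 0.155000
u = exp(dx) = 1.167658; d = 1/u = 0.856415
p_u = 0.171492, p_m = 0.666667, p_d = 0.161841
Discount per step: exp(-r*dt) = 0.994515
Stock lattice S(k, j) with j the centered position index:
  k=0: S(0,+0) = 53.8900
  k=1: S(1,-1) = 46.1522; S(1,+0) = 53.8900; S(1,+1) = 62.9251
  k=2: S(2,-2) = 39.5255; S(2,-1) = 46.1522; S(2,+0) = 53.8900; S(2,+1) = 62.9251; S(2,+2) = 73.4750
  k=3: S(3,-3) = 33.8502; S(3,-2) = 39.5255; S(3,-1) = 46.1522; S(3,+0) = 53.8900; S(3,+1) = 62.9251; S(3,+2) = 73.4750; S(3,+3) = 85.7936
Terminal payoffs V(N, j) = max(S_T - K, 0):
  V(3,-3) = 0.000000; V(3,-2) = 0.000000; V(3,-1) = 0.000000; V(3,+0) = 0.000000; V(3,+1) = 8.495088; V(3,+2) = 19.044979; V(3,+3) = 31.363645
Backward induction: V(k, j) = exp(-r*dt) * [p_u * V(k+1, j+1) + p_m * V(k+1, j) + p_d * V(k+1, j-1)]
  V(2,-2) = exp(-r*dt) * [p_u*0.000000 + p_m*0.000000 + p_d*0.000000] = 0.000000
  V(2,-1) = exp(-r*dt) * [p_u*0.000000 + p_m*0.000000 + p_d*0.000000] = 0.000000
  V(2,+0) = exp(-r*dt) * [p_u*8.495088 + p_m*0.000000 + p_d*0.000000] = 1.448848
  V(2,+1) = exp(-r*dt) * [p_u*19.044979 + p_m*8.495088 + p_d*0.000000] = 8.880475
  V(2,+2) = exp(-r*dt) * [p_u*31.363645 + p_m*19.044979 + p_d*8.495088] = 19.343440
  V(1,-1) = exp(-r*dt) * [p_u*1.448848 + p_m*0.000000 + p_d*0.000000] = 0.247103
  V(1,+0) = exp(-r*dt) * [p_u*8.880475 + p_m*1.448848 + p_d*0.000000] = 2.475178
  V(1,+1) = exp(-r*dt) * [p_u*19.343440 + p_m*8.880475 + p_d*1.448848] = 9.420091
  V(0,+0) = exp(-r*dt) * [p_u*9.420091 + p_m*2.475178 + p_d*0.247103] = 3.287449

Answer: Price = V(0,0) = 3.2874


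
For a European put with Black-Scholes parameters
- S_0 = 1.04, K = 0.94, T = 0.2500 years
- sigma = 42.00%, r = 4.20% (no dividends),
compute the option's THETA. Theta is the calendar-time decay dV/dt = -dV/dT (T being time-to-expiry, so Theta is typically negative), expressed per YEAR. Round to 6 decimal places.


d1 = 0.6364100803; d2 = 0.4264100803
phi(d1) = 0.3258078696; exp(-qT) = 1.0000000000; exp(-rT) = 0.9895549326
Theta = -S*exp(-qT)*phi(d1)*sigma/(2*sqrt(T)) + r*K*exp(-rT)*N(-d2) - q*S*exp(-qT)*N(-d1)
N(-d1) = 0.2622545862; N(-d2) = 0.3349045287; sqrt(T) = 0.5000000000
Term 1 = -1.0400 * 1.0000000000 * 0.3258078696 * 0.4200 / (2 * 0.5000000000) = -0.1423128774
Term 2 = 0.0420 * 0.9400 * 0.9895549326 * 0.3349045287 = 0.0130839258
Term 3 = 0 (no dividend yield, q = 0)
Theta = -0.1423128774 + (0.0130839258) + (0.0000000000) = -0.129229

Answer: Theta = -0.129229


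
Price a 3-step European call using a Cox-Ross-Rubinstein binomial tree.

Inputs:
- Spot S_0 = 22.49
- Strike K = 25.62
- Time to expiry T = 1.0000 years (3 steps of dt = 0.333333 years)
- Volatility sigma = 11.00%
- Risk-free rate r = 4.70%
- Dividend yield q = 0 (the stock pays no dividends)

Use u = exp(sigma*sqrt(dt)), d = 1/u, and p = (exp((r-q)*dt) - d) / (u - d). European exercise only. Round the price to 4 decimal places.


dt = T/N = 0.333333
u = exp(sigma*sqrt(dt)) = 1.065569; d = 1/u = 0.938466
p = (exp((r-q)*dt) - d) / (u - d) = 0.608359
Discount per step: exp(-r*dt) = 0.984455
Stock lattice S(k, i) with i counting down-moves:
  k=0: S(0,0) = 22.4900
  k=1: S(1,0) = 23.9646; S(1,1) = 21.1061
  k=2: S(2,0) = 25.5360; S(2,1) = 22.4900; S(2,2) = 19.8074
  k=3: S(3,0) = 27.2103; S(3,1) = 23.9646; S(3,2) = 21.1061; S(3,3) = 18.5885
Terminal payoffs V(N, i) = max(S_T - K, 0):
  V(3,0) = 1.590321; V(3,1) = 0.000000; V(3,2) = 0.000000; V(3,3) = 0.000000
Backward induction: V(k, i) = exp(-r*dt) * [p * V(k+1, i) + (1-p) * V(k+1, i+1)].
  V(2,0) = exp(-r*dt) * [p*1.590321 + (1-p)*0.000000] = 0.952447
  V(2,1) = exp(-r*dt) * [p*0.000000 + (1-p)*0.000000] = 0.000000
  V(2,2) = exp(-r*dt) * [p*0.000000 + (1-p)*0.000000] = 0.000000
  V(1,0) = exp(-r*dt) * [p*0.952447 + (1-p)*0.000000] = 0.570423
  V(1,1) = exp(-r*dt) * [p*0.000000 + (1-p)*0.000000] = 0.000000
  V(0,0) = exp(-r*dt) * [p*0.570423 + (1-p)*0.000000] = 0.341627

Answer: Price = V(0,0) = 0.3416


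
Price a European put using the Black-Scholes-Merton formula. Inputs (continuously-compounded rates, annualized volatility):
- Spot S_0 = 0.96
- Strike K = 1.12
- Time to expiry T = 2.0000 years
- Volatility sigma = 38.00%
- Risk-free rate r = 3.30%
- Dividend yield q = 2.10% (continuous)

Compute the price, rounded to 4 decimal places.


Answer: Price = 0.2785

Derivation:
d1 = (ln(S/K) + (r - q + 0.5*sigma^2) * T) / (sigma * sqrt(T)) = 0.02651524
d2 = d1 - sigma * sqrt(T) = -0.51088591
exp(-rT) = 0.93613086; exp(-qT) = 0.95886978
P = K * exp(-rT) * N(-d2) - S_0 * exp(-qT) * N(-d1)
N(-d1) = 0.48942319; N(-d2) = 0.69528453
P = 1.1200 * 0.93613086 * 0.69528453 - 0.9600 * 0.95886978 * 0.48942319 = 0.2785


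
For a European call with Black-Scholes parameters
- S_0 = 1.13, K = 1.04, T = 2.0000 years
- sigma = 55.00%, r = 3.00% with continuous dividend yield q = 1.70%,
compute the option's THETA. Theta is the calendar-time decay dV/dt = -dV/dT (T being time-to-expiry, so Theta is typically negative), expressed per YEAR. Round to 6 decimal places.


Answer: Theta = -0.072443

Derivation:
d1 = 0.5290404768; d2 = -0.2487769825
phi(d1) = 0.3468439034; exp(-qT) = 0.9665715046; exp(-rT) = 0.9417645336
Theta = -S*exp(-qT)*phi(d1)*sigma/(2*sqrt(T)) - r*K*exp(-rT)*N(d2) + q*S*exp(-qT)*N(d1)
N(d1) = 0.7016113144; N(d2) = 0.4017666484; sqrt(T) = 1.4142135624
Term 1 = -1.1300 * 0.9665715046 * 0.3468439034 * 0.5500 / (2 * 1.4142135624) = -0.0736655087
Term 2 = -0.0300 * 1.0400 * 0.9417645336 * 0.4017666484 = -0.0118051309
Term 3 = 0.0170 * 1.1300 * 0.9665715046 * 0.7016113144 = 0.0130274056
Theta = -0.0736655087 + (-0.0118051309) + (0.0130274056) = -0.072443


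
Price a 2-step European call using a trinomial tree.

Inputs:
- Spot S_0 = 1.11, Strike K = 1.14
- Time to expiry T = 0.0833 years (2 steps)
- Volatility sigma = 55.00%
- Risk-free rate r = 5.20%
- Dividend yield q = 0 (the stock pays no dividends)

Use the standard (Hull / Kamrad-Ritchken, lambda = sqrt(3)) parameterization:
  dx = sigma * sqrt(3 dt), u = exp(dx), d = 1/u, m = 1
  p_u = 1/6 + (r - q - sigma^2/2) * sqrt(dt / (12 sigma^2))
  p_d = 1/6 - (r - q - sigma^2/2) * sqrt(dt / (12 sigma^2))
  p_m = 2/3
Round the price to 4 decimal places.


dt = T/N = 0.041650; dx = sigma*sqrt(3*dt) = 0.194415
u = exp(dx) = 1.214601; d = 1/u = 0.823316
p_u = 0.156035, p_m = 0.666667, p_d = 0.177298
Discount per step: exp(-r*dt) = 0.997837
Stock lattice S(k, j) with j the centered position index:
  k=0: S(0,+0) = 1.1100
  k=1: S(1,-1) = 0.9139; S(1,+0) = 1.1100; S(1,+1) = 1.3482
  k=2: S(2,-2) = 0.7524; S(2,-1) = 0.9139; S(2,+0) = 1.1100; S(2,+1) = 1.3482; S(2,+2) = 1.6375
Terminal payoffs V(N, j) = max(S_T - K, 0):
  V(2,-2) = 0.000000; V(2,-1) = 0.000000; V(2,+0) = 0.000000; V(2,+1) = 0.208207; V(2,+2) = 0.497533
Backward induction: V(k, j) = exp(-r*dt) * [p_u * V(k+1, j+1) + p_m * V(k+1, j) + p_d * V(k+1, j-1)]
  V(1,-1) = exp(-r*dt) * [p_u*0.000000 + p_m*0.000000 + p_d*0.000000] = 0.000000
  V(1,+0) = exp(-r*dt) * [p_u*0.208207 + p_m*0.000000 + p_d*0.000000] = 0.032417
  V(1,+1) = exp(-r*dt) * [p_u*0.497533 + p_m*0.208207 + p_d*0.000000] = 0.215969
  V(0,+0) = exp(-r*dt) * [p_u*0.215969 + p_m*0.032417 + p_d*0.000000] = 0.055191

Answer: Price = V(0,0) = 0.0552


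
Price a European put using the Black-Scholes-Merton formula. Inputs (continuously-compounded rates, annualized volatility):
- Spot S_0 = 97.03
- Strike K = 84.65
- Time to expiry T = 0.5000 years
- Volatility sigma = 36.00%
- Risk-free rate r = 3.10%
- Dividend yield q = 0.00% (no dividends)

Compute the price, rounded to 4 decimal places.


Answer: Price = 3.8627

Derivation:
d1 = (ln(S/K) + (r - q + 0.5*sigma^2) * T) / (sigma * sqrt(T)) = 0.72437237
d2 = d1 - sigma * sqrt(T) = 0.46981393
exp(-rT) = 0.98461951; exp(-qT) = 1.00000000
P = K * exp(-rT) * N(-d2) - S_0 * exp(-qT) * N(-d1)
N(-d1) = 0.23441858; N(-d2) = 0.31924398
P = 84.6500 * 0.98461951 * 0.31924398 - 97.0300 * 1.00000000 * 0.23441858 = 3.8627


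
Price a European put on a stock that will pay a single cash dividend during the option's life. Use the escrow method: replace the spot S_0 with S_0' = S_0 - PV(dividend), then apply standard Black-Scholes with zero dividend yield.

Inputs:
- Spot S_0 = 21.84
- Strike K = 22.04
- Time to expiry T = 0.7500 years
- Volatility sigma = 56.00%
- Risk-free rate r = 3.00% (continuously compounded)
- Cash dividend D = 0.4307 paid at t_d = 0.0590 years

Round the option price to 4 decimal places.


PV(D) = D * exp(-r * t_d) = 0.4307 * 0.99823157 = 0.42993834
S_0' = S_0 - PV(D) = 21.8400 - 0.42993834 = 21.41006166
d1 = (ln(S_0'/K) + (r + sigma^2/2)*T) / (sigma*sqrt(T)) = 0.22908846
d2 = d1 - sigma*sqrt(T) = -0.25588577
exp(-rT) = 0.97775124
N(-d1) = 0.40940008; N(-d2) = 0.60098048
P = K * exp(-rT) * N(-d2) - S_0' * N(-d1) = 22.0400 * 0.97775124 * 0.60098048 - 21.41006166 * 0.40940008 = 4.1856

Answer: Price = 4.1856


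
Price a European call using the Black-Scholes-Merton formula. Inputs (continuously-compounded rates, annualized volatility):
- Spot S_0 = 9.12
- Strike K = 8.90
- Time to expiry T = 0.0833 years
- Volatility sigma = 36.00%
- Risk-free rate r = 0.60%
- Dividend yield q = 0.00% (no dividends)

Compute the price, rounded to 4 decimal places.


d1 = (ln(S/K) + (r - q + 0.5*sigma^2) * T) / (sigma * sqrt(T)) = 0.29177582
d2 = d1 - sigma * sqrt(T) = 0.18787356
exp(-rT) = 0.99950032; exp(-qT) = 1.00000000
C = S_0 * exp(-qT) * N(d1) - K * exp(-rT) * N(d2)
N(d1) = 0.61477098; N(d2) = 0.57451211
C = 9.1200 * 1.00000000 * 0.61477098 - 8.9000 * 0.99950032 * 0.57451211 = 0.4961

Answer: Price = 0.4961


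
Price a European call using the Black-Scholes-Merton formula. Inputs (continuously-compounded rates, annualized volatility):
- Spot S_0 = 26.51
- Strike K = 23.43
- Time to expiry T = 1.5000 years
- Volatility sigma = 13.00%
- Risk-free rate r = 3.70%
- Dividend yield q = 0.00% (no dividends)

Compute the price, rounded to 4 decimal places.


d1 = (ln(S/K) + (r - q + 0.5*sigma^2) * T) / (sigma * sqrt(T)) = 1.20389135
d2 = d1 - sigma * sqrt(T) = 1.04467451
exp(-rT) = 0.94601202; exp(-qT) = 1.00000000
C = S_0 * exp(-qT) * N(d1) - K * exp(-rT) * N(d2)
N(d1) = 0.88568421; N(d2) = 0.85191329
C = 26.5100 * 1.00000000 * 0.88568421 - 23.4300 * 0.94601202 * 0.85191329 = 4.5968

Answer: Price = 4.5968


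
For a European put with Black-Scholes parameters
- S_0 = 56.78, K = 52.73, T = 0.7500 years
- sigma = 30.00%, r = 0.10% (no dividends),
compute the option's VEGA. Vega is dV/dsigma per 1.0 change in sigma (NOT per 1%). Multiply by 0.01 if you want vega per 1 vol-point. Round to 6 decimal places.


Answer: Vega = 17.978981

Derivation:
d1 = 0.4176151455; d2 = 0.1578075244
phi(d1) = 0.3656276775; exp(-qT) = 1.0000000000; exp(-rT) = 0.9992502812
Vega = S * exp(-qT) * phi(d1) * sqrt(T) = 56.7800 * 1.0000000000 * 0.3656276775 * 0.8660254038 = 17.978981


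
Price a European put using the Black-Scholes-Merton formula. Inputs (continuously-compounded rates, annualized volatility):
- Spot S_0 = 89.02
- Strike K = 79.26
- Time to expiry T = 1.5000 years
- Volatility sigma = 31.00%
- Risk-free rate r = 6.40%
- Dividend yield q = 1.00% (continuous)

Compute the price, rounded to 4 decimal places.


Answer: Price = 5.7372

Derivation:
d1 = (ln(S/K) + (r - q + 0.5*sigma^2) * T) / (sigma * sqrt(T)) = 0.70904162
d2 = d1 - sigma * sqrt(T) = 0.32937071
exp(-rT) = 0.90846402; exp(-qT) = 0.98511194
P = K * exp(-rT) * N(-d2) - S_0 * exp(-qT) * N(-d1)
N(-d1) = 0.23914933; N(-d2) = 0.37093775
P = 79.2600 * 0.90846402 * 0.37093775 - 89.0200 * 0.98511194 * 0.23914933 = 5.7372


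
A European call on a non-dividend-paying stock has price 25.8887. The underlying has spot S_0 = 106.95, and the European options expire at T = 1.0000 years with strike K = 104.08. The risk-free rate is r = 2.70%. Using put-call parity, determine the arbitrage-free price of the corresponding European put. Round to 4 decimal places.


Answer: Put price = 20.2461

Derivation:
Put-call parity: C - P = S_0 * exp(-qT) - K * exp(-rT).
S_0 * exp(-qT) = 106.9500 * 1.00000000 = 106.95000000
K * exp(-rT) = 104.0800 * 0.97336124 = 101.30743802
P = C - S*exp(-qT) + K*exp(-rT)
P = 25.8887 - 106.95000000 + 101.30743802 = 20.2461


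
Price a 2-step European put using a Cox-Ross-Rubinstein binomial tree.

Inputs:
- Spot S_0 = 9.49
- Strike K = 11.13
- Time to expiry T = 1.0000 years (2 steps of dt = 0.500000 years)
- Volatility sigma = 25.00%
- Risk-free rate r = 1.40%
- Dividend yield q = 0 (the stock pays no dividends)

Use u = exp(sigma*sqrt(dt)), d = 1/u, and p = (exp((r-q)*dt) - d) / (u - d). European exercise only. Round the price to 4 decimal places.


Answer: Price = V(0,0) = 2.0174

Derivation:
dt = T/N = 0.500000
u = exp(sigma*sqrt(dt)) = 1.193365; d = 1/u = 0.837967
p = (exp((r-q)*dt) - d) / (u - d) = 0.475686
Discount per step: exp(-r*dt) = 0.993024
Stock lattice S(k, i) with i counting down-moves:
  k=0: S(0,0) = 9.4900
  k=1: S(1,0) = 11.3250; S(1,1) = 7.9523
  k=2: S(2,0) = 13.5149; S(2,1) = 9.4900; S(2,2) = 6.6638
Terminal payoffs V(N, i) = max(K - S_T, 0):
  V(2,0) = 0.000000; V(2,1) = 1.640000; V(2,2) = 4.466231
Backward induction: V(k, i) = exp(-r*dt) * [p * V(k+1, i) + (1-p) * V(k+1, i+1)].
  V(1,0) = exp(-r*dt) * [p*0.000000 + (1-p)*1.640000] = 0.853877
  V(1,1) = exp(-r*dt) * [p*1.640000 + (1-p)*4.466231] = 3.100056
  V(0,0) = exp(-r*dt) * [p*0.853877 + (1-p)*3.100056] = 2.017409


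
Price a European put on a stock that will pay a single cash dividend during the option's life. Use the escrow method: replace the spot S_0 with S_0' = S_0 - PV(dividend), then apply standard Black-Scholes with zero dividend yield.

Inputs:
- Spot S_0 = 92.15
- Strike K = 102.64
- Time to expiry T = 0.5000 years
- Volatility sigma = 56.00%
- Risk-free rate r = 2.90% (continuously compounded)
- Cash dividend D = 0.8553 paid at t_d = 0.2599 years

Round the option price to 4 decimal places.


Answer: Price = 20.5307

Derivation:
PV(D) = D * exp(-r * t_d) = 0.8553 * 0.99249123 = 0.84887775
S_0' = S_0 - PV(D) = 92.1500 - 0.84887775 = 91.30112225
d1 = (ln(S_0'/K) + (r + sigma^2/2)*T) / (sigma*sqrt(T)) = -0.06102493
d2 = d1 - sigma*sqrt(T) = -0.45700473
exp(-rT) = 0.98560462
N(-d1) = 0.52433032; N(-d2) = 0.67616618
P = K * exp(-rT) * N(-d2) - S_0' * N(-d1) = 102.6400 * 0.98560462 * 0.67616618 - 91.30112225 * 0.52433032 = 20.5307


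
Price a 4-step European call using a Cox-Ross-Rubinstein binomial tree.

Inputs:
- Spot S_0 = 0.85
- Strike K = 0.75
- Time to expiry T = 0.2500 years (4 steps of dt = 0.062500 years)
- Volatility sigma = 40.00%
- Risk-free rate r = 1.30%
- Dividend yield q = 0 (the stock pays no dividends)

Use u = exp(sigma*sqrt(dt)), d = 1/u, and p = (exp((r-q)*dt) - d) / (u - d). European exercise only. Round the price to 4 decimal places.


Answer: Price = V(0,0) = 0.1303

Derivation:
dt = T/N = 0.062500
u = exp(sigma*sqrt(dt)) = 1.105171; d = 1/u = 0.904837
p = (exp((r-q)*dt) - d) / (u - d) = 0.479078
Discount per step: exp(-r*dt) = 0.999188
Stock lattice S(k, i) with i counting down-moves:
  k=0: S(0,0) = 0.8500
  k=1: S(1,0) = 0.9394; S(1,1) = 0.7691
  k=2: S(2,0) = 1.0382; S(2,1) = 0.8500; S(2,2) = 0.6959
  k=3: S(3,0) = 1.1474; S(3,1) = 0.9394; S(3,2) = 0.7691; S(3,3) = 0.6297
  k=4: S(4,0) = 1.2681; S(4,1) = 1.0382; S(4,2) = 0.8500; S(4,3) = 0.6959; S(4,4) = 0.5698
Terminal payoffs V(N, i) = max(S_T - K, 0):
  V(4,0) = 0.518051; V(4,1) = 0.288192; V(4,2) = 0.100000; V(4,3) = 0.000000; V(4,4) = 0.000000
Backward induction: V(k, i) = exp(-r*dt) * [p * V(k+1, i) + (1-p) * V(k+1, i+1)].
  V(3,0) = exp(-r*dt) * [p*0.518051 + (1-p)*0.288192] = 0.397989
  V(3,1) = exp(-r*dt) * [p*0.288192 + (1-p)*0.100000] = 0.190004
  V(3,2) = exp(-r*dt) * [p*0.100000 + (1-p)*0.000000] = 0.047869
  V(3,3) = exp(-r*dt) * [p*0.000000 + (1-p)*0.000000] = 0.000000
  V(2,0) = exp(-r*dt) * [p*0.397989 + (1-p)*0.190004] = 0.289410
  V(2,1) = exp(-r*dt) * [p*0.190004 + (1-p)*0.047869] = 0.115869
  V(2,2) = exp(-r*dt) * [p*0.047869 + (1-p)*0.000000] = 0.022914
  V(1,0) = exp(-r*dt) * [p*0.289410 + (1-p)*0.115869] = 0.198847
  V(1,1) = exp(-r*dt) * [p*0.115869 + (1-p)*0.022914] = 0.067392
  V(0,0) = exp(-r*dt) * [p*0.198847 + (1-p)*0.067392] = 0.130263
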